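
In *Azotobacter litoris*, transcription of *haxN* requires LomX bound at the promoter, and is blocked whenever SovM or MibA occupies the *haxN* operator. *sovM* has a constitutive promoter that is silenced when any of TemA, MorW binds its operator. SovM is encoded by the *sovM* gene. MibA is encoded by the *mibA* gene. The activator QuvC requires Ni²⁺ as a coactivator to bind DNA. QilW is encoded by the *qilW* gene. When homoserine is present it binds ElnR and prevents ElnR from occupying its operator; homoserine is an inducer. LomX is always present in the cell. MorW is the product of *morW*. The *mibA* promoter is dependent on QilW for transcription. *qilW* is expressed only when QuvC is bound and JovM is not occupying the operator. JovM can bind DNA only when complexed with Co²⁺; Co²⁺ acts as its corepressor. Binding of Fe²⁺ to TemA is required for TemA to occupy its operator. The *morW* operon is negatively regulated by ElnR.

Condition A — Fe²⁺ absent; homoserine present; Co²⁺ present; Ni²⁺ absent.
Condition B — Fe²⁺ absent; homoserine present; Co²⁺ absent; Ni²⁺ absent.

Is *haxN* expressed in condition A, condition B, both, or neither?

Condition A:
Fe²⁺ is absent, so TemA is inactive.
Homoserine is present, so ElnR is inactive.
With no repressor bound, *morW* is transcribed.
So MorW is produced and active.
With repressor MorW bound, *sovM* is not transcribed.
So SovM is not produced.
LomX is produced constitutively and is active.
Co²⁺ is present, so JovM is active.
Ni²⁺ is absent, so QuvC is inactive.
With repressor JovM bound, *qilW* is not transcribed.
So QilW is not produced.
Required activator QilW is absent, so *mibA* is not transcribed.
So MibA is not produced.
No repressor is bound and LomX is active, so *haxN* is transcribed.
→ *haxN* is ON in A.
Condition B:
Fe²⁺ is absent, so TemA is inactive.
Homoserine is present, so ElnR is inactive.
With no repressor bound, *morW* is transcribed.
So MorW is produced and active.
With repressor MorW bound, *sovM* is not transcribed.
So SovM is not produced.
LomX is produced constitutively and is active.
Co²⁺ is absent, so JovM is inactive.
Ni²⁺ is absent, so QuvC is inactive.
Required activator QuvC is absent, so *qilW* is not transcribed.
So QilW is not produced.
Required activator QilW is absent, so *mibA* is not transcribed.
So MibA is not produced.
No repressor is bound and LomX is active, so *haxN* is transcribed.
→ *haxN* is ON in B.

both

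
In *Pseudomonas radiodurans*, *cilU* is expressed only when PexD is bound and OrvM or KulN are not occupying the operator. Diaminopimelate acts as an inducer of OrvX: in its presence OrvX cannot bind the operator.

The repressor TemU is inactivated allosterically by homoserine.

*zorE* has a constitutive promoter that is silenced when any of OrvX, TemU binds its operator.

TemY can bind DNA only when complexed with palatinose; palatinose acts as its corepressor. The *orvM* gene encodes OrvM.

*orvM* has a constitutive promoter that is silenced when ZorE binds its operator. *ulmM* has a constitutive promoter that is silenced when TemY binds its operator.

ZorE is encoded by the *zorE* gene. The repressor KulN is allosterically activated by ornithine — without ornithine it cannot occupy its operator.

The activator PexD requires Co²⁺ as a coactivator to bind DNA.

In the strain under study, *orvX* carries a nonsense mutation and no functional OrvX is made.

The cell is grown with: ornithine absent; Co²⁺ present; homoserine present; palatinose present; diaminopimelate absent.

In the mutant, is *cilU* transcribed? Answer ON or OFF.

OrvX is non-functional in this strain, so it has no effect.
Homoserine is present, so TemU is inactive.
With no repressor bound, *zorE* is transcribed.
So ZorE is produced and active.
With repressor ZorE bound, *orvM* is not transcribed.
So OrvM is not produced.
Co²⁺ is present, so PexD is active.
Ornithine is absent, so KulN is inactive.
No repressor is bound and PexD is active, so *cilU* is transcribed.

ON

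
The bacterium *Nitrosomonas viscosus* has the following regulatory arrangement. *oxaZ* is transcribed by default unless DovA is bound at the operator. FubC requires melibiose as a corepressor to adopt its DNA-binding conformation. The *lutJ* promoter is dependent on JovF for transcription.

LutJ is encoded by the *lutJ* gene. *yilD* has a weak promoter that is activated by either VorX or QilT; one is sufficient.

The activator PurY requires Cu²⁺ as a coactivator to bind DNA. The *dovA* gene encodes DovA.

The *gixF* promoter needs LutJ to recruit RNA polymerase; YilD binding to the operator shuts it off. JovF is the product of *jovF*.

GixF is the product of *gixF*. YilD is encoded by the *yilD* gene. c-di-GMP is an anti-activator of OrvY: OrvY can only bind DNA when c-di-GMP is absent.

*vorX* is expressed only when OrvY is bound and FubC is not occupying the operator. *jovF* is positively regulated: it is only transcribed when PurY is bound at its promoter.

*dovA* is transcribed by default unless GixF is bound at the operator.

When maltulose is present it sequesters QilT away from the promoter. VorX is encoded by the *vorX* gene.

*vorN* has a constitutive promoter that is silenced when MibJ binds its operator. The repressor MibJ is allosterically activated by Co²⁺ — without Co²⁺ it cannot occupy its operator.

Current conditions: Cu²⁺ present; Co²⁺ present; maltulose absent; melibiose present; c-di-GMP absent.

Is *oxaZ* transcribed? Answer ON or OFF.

Melibiose is present, so FubC is active.
c-di-GMP is absent, so OrvY is active.
With repressor FubC bound, *vorX* is not transcribed.
So VorX is not produced.
Maltulose is absent, so QilT is active.
Activator QilT is present, so *yilD* is transcribed.
So YilD is produced and active.
Cu²⁺ is present, so PurY is active.
No repressor is bound and PurY is active, so *jovF* is transcribed.
So JovF is produced and active.
No repressor is bound and JovF is active, so *lutJ* is transcribed.
So LutJ is produced and active.
With repressor YilD bound, *gixF* is not transcribed.
So GixF is not produced.
With no repressor bound, *dovA* is transcribed.
So DovA is produced and active.
With repressor DovA bound, *oxaZ* is not transcribed.

OFF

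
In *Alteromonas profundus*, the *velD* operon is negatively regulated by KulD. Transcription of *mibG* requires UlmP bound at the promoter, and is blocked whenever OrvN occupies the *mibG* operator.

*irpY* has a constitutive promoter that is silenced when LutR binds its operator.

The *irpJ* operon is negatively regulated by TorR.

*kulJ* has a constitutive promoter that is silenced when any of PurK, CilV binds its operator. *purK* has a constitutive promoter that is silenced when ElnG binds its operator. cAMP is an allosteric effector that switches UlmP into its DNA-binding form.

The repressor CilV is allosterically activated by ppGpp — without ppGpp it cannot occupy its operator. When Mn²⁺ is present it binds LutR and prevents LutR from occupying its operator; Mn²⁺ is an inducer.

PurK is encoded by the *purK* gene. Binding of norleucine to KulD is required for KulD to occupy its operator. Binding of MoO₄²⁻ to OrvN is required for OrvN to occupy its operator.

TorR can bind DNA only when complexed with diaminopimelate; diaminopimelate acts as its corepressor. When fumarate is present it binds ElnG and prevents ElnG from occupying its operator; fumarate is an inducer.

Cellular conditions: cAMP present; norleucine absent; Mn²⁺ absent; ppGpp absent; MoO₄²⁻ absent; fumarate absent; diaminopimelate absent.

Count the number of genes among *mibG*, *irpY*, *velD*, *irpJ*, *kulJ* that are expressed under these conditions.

4

cAMP is present, so UlmP is active.
MoO₄²⁻ is absent, so OrvN is inactive.
No repressor is bound and UlmP is active, so *mibG* is transcribed.
→ *mibG* is ON.
Mn²⁺ is absent, so LutR is active.
With repressor LutR bound, *irpY* is not transcribed.
→ *irpY* is OFF.
Norleucine is absent, so KulD is inactive.
With no repressor bound, *velD* is transcribed.
→ *velD* is ON.
Diaminopimelate is absent, so TorR is inactive.
With no repressor bound, *irpJ* is transcribed.
→ *irpJ* is ON.
Fumarate is absent, so ElnG is active.
With repressor ElnG bound, *purK* is not transcribed.
So PurK is not produced.
ppGpp is absent, so CilV is inactive.
With no repressor bound, *kulJ* is transcribed.
→ *kulJ* is ON.
4 of the 5 genes are transcribed.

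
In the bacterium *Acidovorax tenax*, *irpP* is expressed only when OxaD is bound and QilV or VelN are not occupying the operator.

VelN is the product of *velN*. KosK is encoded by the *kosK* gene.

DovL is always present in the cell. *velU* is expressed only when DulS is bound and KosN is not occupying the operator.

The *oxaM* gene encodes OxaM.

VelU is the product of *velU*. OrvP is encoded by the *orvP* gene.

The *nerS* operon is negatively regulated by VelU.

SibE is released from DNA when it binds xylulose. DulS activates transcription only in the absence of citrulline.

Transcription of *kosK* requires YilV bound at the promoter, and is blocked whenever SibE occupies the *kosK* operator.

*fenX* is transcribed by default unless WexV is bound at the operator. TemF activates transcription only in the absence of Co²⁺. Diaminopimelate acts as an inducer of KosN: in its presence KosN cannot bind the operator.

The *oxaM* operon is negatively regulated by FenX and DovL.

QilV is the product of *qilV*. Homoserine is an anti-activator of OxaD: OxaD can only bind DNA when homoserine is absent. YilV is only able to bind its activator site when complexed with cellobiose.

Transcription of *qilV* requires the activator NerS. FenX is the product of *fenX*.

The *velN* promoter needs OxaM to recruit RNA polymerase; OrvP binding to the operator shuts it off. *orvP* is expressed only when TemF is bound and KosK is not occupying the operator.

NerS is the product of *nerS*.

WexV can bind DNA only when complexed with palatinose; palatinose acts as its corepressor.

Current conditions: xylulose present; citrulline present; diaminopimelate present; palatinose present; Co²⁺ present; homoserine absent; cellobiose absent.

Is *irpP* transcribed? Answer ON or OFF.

OFF

Citrulline is present, so DulS is inactive.
Diaminopimelate is present, so KosN is inactive.
Required activator DulS is absent, so *velU* is not transcribed.
So VelU is not produced.
With no repressor bound, *nerS* is transcribed.
So NerS is produced and active.
No repressor is bound and NerS is active, so *qilV* is transcribed.
So QilV is produced and active.
Co²⁺ is present, so TemF is inactive.
Cellobiose is absent, so YilV is inactive.
Xylulose is present, so SibE is inactive.
Required activator YilV is absent, so *kosK* is not transcribed.
So KosK is not produced.
Required activator TemF is absent, so *orvP* is not transcribed.
So OrvP is not produced.
Palatinose is present, so WexV is active.
With repressor WexV bound, *fenX* is not transcribed.
So FenX is not produced.
DovL is produced constitutively and is active.
With repressor DovL bound, *oxaM* is not transcribed.
So OxaM is not produced.
Required activator OxaM is absent, so *velN* is not transcribed.
So VelN is not produced.
Homoserine is absent, so OxaD is active.
With repressor QilV bound, *irpP* is not transcribed.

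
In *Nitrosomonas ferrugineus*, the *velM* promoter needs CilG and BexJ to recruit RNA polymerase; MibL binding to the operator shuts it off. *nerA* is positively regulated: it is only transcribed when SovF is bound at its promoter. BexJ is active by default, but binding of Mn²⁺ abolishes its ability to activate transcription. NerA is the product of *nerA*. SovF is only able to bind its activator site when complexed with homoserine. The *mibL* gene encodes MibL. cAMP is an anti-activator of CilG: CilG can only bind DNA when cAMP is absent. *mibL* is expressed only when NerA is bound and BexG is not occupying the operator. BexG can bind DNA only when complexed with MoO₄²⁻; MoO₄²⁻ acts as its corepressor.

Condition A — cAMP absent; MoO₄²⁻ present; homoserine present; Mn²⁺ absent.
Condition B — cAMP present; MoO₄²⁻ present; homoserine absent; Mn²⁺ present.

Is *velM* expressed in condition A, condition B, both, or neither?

Condition A:
cAMP is absent, so CilG is active.
MoO₄²⁻ is present, so BexG is active.
Homoserine is present, so SovF is active.
No repressor is bound and SovF is active, so *nerA* is transcribed.
So NerA is produced and active.
With repressor BexG bound, *mibL* is not transcribed.
So MibL is not produced.
Mn²⁺ is absent, so BexJ is active.
No repressor is bound and CilG and BexJ are active, so *velM* is transcribed.
→ *velM* is ON in A.
Condition B:
cAMP is present, so CilG is inactive.
MoO₄²⁻ is present, so BexG is active.
Homoserine is absent, so SovF is inactive.
Required activator SovF is absent, so *nerA* is not transcribed.
So NerA is not produced.
With repressor BexG bound, *mibL* is not transcribed.
So MibL is not produced.
Mn²⁺ is present, so BexJ is inactive.
Required activator CilG is absent, so *velM* is not transcribed.
→ *velM* is OFF in B.

A only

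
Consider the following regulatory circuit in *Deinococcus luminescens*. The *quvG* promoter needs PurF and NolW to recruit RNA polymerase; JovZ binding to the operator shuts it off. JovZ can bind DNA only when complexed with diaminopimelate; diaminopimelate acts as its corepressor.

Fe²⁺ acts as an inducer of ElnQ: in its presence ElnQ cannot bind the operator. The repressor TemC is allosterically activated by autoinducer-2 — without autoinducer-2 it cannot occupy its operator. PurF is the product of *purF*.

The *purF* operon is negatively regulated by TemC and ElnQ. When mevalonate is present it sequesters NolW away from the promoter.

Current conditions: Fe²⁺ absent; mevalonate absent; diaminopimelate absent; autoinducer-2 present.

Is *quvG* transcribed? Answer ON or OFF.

Autoinducer-2 is present, so TemC is active.
Fe²⁺ is absent, so ElnQ is active.
With repressor TemC bound, *purF* is not transcribed.
So PurF is not produced.
Diaminopimelate is absent, so JovZ is inactive.
Mevalonate is absent, so NolW is active.
Required activator PurF is absent, so *quvG* is not transcribed.

OFF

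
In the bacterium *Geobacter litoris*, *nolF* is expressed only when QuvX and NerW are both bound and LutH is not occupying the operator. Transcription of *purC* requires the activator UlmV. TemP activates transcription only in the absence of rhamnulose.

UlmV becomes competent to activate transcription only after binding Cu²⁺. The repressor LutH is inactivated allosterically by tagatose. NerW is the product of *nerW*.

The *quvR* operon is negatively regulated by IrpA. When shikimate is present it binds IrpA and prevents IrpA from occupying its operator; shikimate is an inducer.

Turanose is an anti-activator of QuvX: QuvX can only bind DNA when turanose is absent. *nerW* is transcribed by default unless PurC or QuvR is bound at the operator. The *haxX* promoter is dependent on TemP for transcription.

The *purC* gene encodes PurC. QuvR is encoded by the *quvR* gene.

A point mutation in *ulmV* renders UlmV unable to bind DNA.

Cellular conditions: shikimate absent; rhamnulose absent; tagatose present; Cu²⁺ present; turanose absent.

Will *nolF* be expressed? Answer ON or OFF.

Turanose is absent, so QuvX is active.
Tagatose is present, so LutH is inactive.
UlmV is non-functional in this strain, so it has no effect.
Required activator UlmV is absent, so *purC* is not transcribed.
So PurC is not produced.
Shikimate is absent, so IrpA is active.
With repressor IrpA bound, *quvR* is not transcribed.
So QuvR is not produced.
With no repressor bound, *nerW* is transcribed.
So NerW is produced and active.
No repressor is bound and QuvX and NerW are active, so *nolF* is transcribed.

ON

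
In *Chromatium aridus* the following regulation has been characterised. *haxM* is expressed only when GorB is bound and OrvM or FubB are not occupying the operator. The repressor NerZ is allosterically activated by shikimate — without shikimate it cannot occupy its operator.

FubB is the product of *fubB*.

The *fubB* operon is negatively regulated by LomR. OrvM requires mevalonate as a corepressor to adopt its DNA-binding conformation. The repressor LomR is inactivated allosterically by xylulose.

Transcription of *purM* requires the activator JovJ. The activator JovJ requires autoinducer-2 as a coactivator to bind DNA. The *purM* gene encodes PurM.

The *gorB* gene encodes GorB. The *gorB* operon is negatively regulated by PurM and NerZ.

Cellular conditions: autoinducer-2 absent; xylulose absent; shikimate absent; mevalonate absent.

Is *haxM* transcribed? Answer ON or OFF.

Autoinducer-2 is absent, so JovJ is inactive.
Required activator JovJ is absent, so *purM* is not transcribed.
So PurM is not produced.
Shikimate is absent, so NerZ is inactive.
With no repressor bound, *gorB* is transcribed.
So GorB is produced and active.
Mevalonate is absent, so OrvM is inactive.
Xylulose is absent, so LomR is active.
With repressor LomR bound, *fubB* is not transcribed.
So FubB is not produced.
No repressor is bound and GorB is active, so *haxM* is transcribed.

ON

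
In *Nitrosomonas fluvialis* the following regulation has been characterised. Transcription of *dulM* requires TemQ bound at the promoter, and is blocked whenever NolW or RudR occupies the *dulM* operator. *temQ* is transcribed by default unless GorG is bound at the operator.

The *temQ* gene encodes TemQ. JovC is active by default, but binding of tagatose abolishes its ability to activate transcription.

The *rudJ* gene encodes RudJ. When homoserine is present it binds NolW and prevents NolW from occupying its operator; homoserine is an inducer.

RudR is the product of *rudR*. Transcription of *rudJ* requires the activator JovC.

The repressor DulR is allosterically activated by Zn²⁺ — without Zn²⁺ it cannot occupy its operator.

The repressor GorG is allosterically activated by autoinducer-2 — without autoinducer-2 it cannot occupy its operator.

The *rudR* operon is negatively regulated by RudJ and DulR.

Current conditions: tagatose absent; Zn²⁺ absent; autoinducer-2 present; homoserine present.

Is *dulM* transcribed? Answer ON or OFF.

OFF

Homoserine is present, so NolW is inactive.
Tagatose is absent, so JovC is active.
No repressor is bound and JovC is active, so *rudJ* is transcribed.
So RudJ is produced and active.
Zn²⁺ is absent, so DulR is inactive.
With repressor RudJ bound, *rudR* is not transcribed.
So RudR is not produced.
Autoinducer-2 is present, so GorG is active.
With repressor GorG bound, *temQ* is not transcribed.
So TemQ is not produced.
Required activator TemQ is absent, so *dulM* is not transcribed.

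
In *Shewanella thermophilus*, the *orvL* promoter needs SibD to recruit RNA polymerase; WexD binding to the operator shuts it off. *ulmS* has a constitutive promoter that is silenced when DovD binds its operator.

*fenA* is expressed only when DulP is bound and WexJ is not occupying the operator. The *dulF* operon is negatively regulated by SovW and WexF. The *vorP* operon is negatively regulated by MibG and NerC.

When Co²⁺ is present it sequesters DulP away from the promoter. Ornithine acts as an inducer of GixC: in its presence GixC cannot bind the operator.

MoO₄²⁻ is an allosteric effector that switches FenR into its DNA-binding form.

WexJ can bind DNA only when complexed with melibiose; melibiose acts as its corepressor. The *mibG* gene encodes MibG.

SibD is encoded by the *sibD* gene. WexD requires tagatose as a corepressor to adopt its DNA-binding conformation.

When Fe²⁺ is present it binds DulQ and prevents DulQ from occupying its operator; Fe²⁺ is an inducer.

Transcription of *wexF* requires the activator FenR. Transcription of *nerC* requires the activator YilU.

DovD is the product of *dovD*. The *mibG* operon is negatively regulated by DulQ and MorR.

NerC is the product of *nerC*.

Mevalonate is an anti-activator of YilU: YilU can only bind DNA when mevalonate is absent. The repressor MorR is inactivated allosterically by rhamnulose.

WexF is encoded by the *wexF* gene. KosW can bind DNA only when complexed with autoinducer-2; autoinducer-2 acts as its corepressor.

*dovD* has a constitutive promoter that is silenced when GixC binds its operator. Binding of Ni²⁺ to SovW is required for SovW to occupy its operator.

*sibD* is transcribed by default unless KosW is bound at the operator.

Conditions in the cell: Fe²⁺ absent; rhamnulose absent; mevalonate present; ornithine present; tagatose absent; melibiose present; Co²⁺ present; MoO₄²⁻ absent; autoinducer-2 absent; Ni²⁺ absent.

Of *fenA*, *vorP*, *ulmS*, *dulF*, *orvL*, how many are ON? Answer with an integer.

3

Melibiose is present, so WexJ is active.
Co²⁺ is present, so DulP is inactive.
With repressor WexJ bound, *fenA* is not transcribed.
→ *fenA* is OFF.
Fe²⁺ is absent, so DulQ is active.
Rhamnulose is absent, so MorR is active.
With repressor DulQ bound, *mibG* is not transcribed.
So MibG is not produced.
Mevalonate is present, so YilU is inactive.
Required activator YilU is absent, so *nerC* is not transcribed.
So NerC is not produced.
With no repressor bound, *vorP* is transcribed.
→ *vorP* is ON.
Ornithine is present, so GixC is inactive.
With no repressor bound, *dovD* is transcribed.
So DovD is produced and active.
With repressor DovD bound, *ulmS* is not transcribed.
→ *ulmS* is OFF.
Ni²⁺ is absent, so SovW is inactive.
MoO₄²⁻ is absent, so FenR is inactive.
Required activator FenR is absent, so *wexF* is not transcribed.
So WexF is not produced.
With no repressor bound, *dulF* is transcribed.
→ *dulF* is ON.
Tagatose is absent, so WexD is inactive.
Autoinducer-2 is absent, so KosW is inactive.
With no repressor bound, *sibD* is transcribed.
So SibD is produced and active.
No repressor is bound and SibD is active, so *orvL* is transcribed.
→ *orvL* is ON.
3 of the 5 genes are transcribed.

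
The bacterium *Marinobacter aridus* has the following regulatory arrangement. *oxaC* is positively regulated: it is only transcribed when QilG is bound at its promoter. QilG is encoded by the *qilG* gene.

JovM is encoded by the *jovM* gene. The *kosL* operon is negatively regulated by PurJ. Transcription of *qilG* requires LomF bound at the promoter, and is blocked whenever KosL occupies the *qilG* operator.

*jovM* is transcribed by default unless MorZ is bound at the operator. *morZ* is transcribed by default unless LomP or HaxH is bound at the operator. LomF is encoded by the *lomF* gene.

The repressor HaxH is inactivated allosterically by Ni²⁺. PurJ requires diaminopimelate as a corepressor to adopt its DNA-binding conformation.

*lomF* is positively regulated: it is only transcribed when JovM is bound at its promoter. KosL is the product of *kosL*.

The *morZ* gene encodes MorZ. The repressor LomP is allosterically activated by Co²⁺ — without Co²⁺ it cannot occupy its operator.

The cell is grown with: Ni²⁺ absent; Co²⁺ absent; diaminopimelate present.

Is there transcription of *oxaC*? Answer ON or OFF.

Co²⁺ is absent, so LomP is inactive.
Ni²⁺ is absent, so HaxH is active.
With repressor HaxH bound, *morZ* is not transcribed.
So MorZ is not produced.
With no repressor bound, *jovM* is transcribed.
So JovM is produced and active.
No repressor is bound and JovM is active, so *lomF* is transcribed.
So LomF is produced and active.
Diaminopimelate is present, so PurJ is active.
With repressor PurJ bound, *kosL* is not transcribed.
So KosL is not produced.
No repressor is bound and LomF is active, so *qilG* is transcribed.
So QilG is produced and active.
No repressor is bound and QilG is active, so *oxaC* is transcribed.

ON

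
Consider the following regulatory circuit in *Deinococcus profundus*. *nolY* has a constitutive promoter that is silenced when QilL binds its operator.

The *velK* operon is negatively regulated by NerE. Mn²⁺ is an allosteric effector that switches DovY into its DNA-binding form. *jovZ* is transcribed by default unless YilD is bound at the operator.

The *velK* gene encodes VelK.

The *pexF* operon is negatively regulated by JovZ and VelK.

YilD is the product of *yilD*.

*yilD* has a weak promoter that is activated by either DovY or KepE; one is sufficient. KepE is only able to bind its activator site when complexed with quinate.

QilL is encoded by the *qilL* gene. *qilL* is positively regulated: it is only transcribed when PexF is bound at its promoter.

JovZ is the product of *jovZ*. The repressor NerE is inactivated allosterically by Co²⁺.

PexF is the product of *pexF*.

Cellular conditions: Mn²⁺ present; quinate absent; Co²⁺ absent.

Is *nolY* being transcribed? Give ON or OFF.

OFF

Mn²⁺ is present, so DovY is active.
Quinate is absent, so KepE is inactive.
Activator DovY is present, so *yilD* is transcribed.
So YilD is produced and active.
With repressor YilD bound, *jovZ* is not transcribed.
So JovZ is not produced.
Co²⁺ is absent, so NerE is active.
With repressor NerE bound, *velK* is not transcribed.
So VelK is not produced.
With no repressor bound, *pexF* is transcribed.
So PexF is produced and active.
No repressor is bound and PexF is active, so *qilL* is transcribed.
So QilL is produced and active.
With repressor QilL bound, *nolY* is not transcribed.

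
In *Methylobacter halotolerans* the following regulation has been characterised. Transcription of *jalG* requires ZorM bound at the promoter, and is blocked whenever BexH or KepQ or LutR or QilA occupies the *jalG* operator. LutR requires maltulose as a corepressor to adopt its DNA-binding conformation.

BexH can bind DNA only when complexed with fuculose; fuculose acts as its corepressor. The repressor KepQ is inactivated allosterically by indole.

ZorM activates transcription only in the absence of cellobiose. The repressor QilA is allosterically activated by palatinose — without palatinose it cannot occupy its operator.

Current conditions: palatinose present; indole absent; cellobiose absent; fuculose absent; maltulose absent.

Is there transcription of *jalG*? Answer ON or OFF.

OFF

Cellobiose is absent, so ZorM is active.
Fuculose is absent, so BexH is inactive.
Indole is absent, so KepQ is active.
Maltulose is absent, so LutR is inactive.
Palatinose is present, so QilA is active.
With repressor KepQ bound, *jalG* is not transcribed.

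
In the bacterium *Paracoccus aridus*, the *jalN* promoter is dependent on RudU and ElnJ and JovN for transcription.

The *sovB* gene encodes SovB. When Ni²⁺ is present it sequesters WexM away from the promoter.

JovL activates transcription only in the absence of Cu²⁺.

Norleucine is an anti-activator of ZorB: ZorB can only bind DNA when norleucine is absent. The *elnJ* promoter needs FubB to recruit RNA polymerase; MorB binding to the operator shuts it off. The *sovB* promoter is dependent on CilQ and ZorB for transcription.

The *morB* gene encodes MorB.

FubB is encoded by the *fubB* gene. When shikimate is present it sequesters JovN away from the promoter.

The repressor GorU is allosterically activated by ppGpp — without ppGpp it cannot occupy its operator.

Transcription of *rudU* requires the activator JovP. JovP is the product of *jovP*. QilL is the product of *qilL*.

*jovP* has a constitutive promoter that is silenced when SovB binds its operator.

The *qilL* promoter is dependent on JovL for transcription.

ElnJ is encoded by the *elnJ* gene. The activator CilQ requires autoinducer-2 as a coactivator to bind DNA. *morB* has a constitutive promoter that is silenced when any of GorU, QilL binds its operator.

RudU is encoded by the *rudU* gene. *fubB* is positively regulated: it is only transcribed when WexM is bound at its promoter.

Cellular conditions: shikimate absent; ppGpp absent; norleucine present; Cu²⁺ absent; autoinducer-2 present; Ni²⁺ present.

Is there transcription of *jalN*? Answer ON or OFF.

Autoinducer-2 is present, so CilQ is active.
Norleucine is present, so ZorB is inactive.
Required activator ZorB is absent, so *sovB* is not transcribed.
So SovB is not produced.
With no repressor bound, *jovP* is transcribed.
So JovP is produced and active.
No repressor is bound and JovP is active, so *rudU* is transcribed.
So RudU is produced and active.
Ni²⁺ is present, so WexM is inactive.
Required activator WexM is absent, so *fubB* is not transcribed.
So FubB is not produced.
ppGpp is absent, so GorU is inactive.
Cu²⁺ is absent, so JovL is active.
No repressor is bound and JovL is active, so *qilL* is transcribed.
So QilL is produced and active.
With repressor QilL bound, *morB* is not transcribed.
So MorB is not produced.
Required activator FubB is absent, so *elnJ* is not transcribed.
So ElnJ is not produced.
Shikimate is absent, so JovN is active.
Required activator ElnJ is absent, so *jalN* is not transcribed.

OFF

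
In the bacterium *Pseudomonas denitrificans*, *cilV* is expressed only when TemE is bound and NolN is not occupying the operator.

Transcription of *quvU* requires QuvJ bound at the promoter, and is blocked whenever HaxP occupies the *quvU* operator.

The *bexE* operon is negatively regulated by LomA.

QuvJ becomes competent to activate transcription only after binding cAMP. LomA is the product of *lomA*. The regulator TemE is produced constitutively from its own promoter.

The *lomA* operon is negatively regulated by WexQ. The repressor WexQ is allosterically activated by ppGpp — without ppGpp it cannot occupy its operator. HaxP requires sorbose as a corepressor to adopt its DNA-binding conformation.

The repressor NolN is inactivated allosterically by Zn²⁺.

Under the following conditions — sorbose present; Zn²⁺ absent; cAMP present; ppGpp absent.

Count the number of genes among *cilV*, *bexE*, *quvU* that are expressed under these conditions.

0

TemE is produced constitutively and is active.
Zn²⁺ is absent, so NolN is active.
With repressor NolN bound, *cilV* is not transcribed.
→ *cilV* is OFF.
ppGpp is absent, so WexQ is inactive.
With no repressor bound, *lomA* is transcribed.
So LomA is produced and active.
With repressor LomA bound, *bexE* is not transcribed.
→ *bexE* is OFF.
Sorbose is present, so HaxP is active.
cAMP is present, so QuvJ is active.
With repressor HaxP bound, *quvU* is not transcribed.
→ *quvU* is OFF.
0 of the 3 genes are transcribed.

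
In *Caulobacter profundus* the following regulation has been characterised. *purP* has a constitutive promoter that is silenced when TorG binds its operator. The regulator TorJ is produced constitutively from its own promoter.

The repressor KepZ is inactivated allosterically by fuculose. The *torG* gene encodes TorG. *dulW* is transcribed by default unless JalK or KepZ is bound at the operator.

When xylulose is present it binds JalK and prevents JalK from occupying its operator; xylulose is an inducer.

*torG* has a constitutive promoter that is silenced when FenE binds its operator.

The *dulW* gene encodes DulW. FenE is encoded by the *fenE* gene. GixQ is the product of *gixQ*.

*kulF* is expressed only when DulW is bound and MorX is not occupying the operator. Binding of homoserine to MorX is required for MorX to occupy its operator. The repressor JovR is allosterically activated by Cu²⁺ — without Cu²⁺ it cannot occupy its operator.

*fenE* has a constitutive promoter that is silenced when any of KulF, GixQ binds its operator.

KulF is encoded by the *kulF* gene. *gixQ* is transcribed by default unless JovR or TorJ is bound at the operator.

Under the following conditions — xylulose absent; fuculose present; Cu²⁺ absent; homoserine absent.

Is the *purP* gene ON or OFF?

Xylulose is absent, so JalK is active.
Fuculose is present, so KepZ is inactive.
With repressor JalK bound, *dulW* is not transcribed.
So DulW is not produced.
Homoserine is absent, so MorX is inactive.
Required activator DulW is absent, so *kulF* is not transcribed.
So KulF is not produced.
Cu²⁺ is absent, so JovR is inactive.
TorJ is produced constitutively and is active.
With repressor TorJ bound, *gixQ* is not transcribed.
So GixQ is not produced.
With no repressor bound, *fenE* is transcribed.
So FenE is produced and active.
With repressor FenE bound, *torG* is not transcribed.
So TorG is not produced.
With no repressor bound, *purP* is transcribed.

ON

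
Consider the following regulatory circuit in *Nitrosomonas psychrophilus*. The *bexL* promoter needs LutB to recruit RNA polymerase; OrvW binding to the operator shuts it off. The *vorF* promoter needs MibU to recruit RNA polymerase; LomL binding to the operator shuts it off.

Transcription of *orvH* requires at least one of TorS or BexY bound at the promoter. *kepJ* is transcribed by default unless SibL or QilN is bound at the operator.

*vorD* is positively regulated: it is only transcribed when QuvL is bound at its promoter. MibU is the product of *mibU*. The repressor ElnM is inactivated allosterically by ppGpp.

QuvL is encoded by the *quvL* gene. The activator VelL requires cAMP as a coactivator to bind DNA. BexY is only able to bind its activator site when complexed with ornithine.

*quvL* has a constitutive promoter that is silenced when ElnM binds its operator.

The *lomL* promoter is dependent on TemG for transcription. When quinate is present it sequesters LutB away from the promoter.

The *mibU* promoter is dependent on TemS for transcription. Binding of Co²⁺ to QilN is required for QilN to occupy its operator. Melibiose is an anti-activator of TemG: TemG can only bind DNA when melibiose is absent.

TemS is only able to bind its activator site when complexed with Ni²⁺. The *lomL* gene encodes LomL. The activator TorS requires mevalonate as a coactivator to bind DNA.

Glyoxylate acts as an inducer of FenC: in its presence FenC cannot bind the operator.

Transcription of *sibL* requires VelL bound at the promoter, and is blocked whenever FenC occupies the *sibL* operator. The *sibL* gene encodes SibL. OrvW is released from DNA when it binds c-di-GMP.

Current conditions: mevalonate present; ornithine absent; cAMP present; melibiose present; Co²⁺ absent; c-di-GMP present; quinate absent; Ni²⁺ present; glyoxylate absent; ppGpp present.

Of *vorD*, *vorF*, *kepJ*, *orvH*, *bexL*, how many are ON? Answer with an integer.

5

ppGpp is present, so ElnM is inactive.
With no repressor bound, *quvL* is transcribed.
So QuvL is produced and active.
No repressor is bound and QuvL is active, so *vorD* is transcribed.
→ *vorD* is ON.
Melibiose is present, so TemG is inactive.
Required activator TemG is absent, so *lomL* is not transcribed.
So LomL is not produced.
Ni²⁺ is present, so TemS is active.
No repressor is bound and TemS is active, so *mibU* is transcribed.
So MibU is produced and active.
No repressor is bound and MibU is active, so *vorF* is transcribed.
→ *vorF* is ON.
Glyoxylate is absent, so FenC is active.
cAMP is present, so VelL is active.
With repressor FenC bound, *sibL* is not transcribed.
So SibL is not produced.
Co²⁺ is absent, so QilN is inactive.
With no repressor bound, *kepJ* is transcribed.
→ *kepJ* is ON.
Mevalonate is present, so TorS is active.
Ornithine is absent, so BexY is inactive.
Activator TorS is present, so *orvH* is transcribed.
→ *orvH* is ON.
Quinate is absent, so LutB is active.
c-di-GMP is present, so OrvW is inactive.
No repressor is bound and LutB is active, so *bexL* is transcribed.
→ *bexL* is ON.
5 of the 5 genes are transcribed.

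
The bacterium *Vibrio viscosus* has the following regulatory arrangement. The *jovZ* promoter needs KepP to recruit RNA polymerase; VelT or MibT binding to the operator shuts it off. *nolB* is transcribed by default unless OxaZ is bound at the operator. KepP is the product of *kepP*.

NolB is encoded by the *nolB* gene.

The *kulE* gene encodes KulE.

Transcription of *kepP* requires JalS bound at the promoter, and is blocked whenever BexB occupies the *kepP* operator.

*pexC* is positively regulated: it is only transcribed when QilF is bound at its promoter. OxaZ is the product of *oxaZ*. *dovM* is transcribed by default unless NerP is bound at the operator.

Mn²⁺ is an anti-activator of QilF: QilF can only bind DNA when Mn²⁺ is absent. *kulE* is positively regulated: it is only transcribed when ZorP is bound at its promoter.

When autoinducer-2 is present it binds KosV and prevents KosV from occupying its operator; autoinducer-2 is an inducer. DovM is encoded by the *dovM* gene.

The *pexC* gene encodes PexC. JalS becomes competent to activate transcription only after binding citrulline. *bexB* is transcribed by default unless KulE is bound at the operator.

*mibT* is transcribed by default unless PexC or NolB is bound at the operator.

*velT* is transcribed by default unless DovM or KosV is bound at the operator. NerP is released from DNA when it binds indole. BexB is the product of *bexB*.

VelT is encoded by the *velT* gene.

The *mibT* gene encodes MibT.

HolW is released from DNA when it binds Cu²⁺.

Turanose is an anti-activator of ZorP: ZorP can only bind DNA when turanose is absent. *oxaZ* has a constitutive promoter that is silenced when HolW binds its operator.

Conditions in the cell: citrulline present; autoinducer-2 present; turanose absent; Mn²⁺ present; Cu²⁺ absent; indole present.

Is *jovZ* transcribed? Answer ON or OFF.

ON

Indole is present, so NerP is inactive.
With no repressor bound, *dovM* is transcribed.
So DovM is produced and active.
Autoinducer-2 is present, so KosV is inactive.
With repressor DovM bound, *velT* is not transcribed.
So VelT is not produced.
Mn²⁺ is present, so QilF is inactive.
Required activator QilF is absent, so *pexC* is not transcribed.
So PexC is not produced.
Cu²⁺ is absent, so HolW is active.
With repressor HolW bound, *oxaZ* is not transcribed.
So OxaZ is not produced.
With no repressor bound, *nolB* is transcribed.
So NolB is produced and active.
With repressor NolB bound, *mibT* is not transcribed.
So MibT is not produced.
Turanose is absent, so ZorP is active.
No repressor is bound and ZorP is active, so *kulE* is transcribed.
So KulE is produced and active.
With repressor KulE bound, *bexB* is not transcribed.
So BexB is not produced.
Citrulline is present, so JalS is active.
No repressor is bound and JalS is active, so *kepP* is transcribed.
So KepP is produced and active.
No repressor is bound and KepP is active, so *jovZ* is transcribed.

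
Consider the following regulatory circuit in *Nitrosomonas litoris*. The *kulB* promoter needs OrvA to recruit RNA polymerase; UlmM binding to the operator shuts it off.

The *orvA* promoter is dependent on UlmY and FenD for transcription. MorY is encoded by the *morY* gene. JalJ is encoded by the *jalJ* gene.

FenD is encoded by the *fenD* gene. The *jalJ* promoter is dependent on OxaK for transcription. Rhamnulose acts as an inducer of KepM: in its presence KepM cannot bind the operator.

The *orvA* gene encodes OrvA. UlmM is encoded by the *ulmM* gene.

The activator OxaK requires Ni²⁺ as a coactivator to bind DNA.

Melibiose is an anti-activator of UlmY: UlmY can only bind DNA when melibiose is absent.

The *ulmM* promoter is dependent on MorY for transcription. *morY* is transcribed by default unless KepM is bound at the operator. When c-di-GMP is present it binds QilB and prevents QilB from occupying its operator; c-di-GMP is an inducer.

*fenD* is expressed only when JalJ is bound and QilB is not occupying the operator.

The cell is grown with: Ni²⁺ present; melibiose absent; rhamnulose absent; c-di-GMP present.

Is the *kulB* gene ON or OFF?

ON

Melibiose is absent, so UlmY is active.
Ni²⁺ is present, so OxaK is active.
No repressor is bound and OxaK is active, so *jalJ* is transcribed.
So JalJ is produced and active.
c-di-GMP is present, so QilB is inactive.
No repressor is bound and JalJ is active, so *fenD* is transcribed.
So FenD is produced and active.
No repressor is bound and UlmY and FenD are active, so *orvA* is transcribed.
So OrvA is produced and active.
Rhamnulose is absent, so KepM is active.
With repressor KepM bound, *morY* is not transcribed.
So MorY is not produced.
Required activator MorY is absent, so *ulmM* is not transcribed.
So UlmM is not produced.
No repressor is bound and OrvA is active, so *kulB* is transcribed.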